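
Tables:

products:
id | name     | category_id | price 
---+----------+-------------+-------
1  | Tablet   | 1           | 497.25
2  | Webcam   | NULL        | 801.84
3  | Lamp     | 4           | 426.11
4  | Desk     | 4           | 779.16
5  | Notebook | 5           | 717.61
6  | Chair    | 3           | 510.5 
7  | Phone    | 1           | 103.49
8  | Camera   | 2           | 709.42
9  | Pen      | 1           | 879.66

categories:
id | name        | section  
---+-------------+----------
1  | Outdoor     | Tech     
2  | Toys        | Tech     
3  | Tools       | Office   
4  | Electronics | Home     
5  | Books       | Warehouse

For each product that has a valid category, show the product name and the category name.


INNER JOIN keeps only products rows whose category_id matches an id in categories. Walk through each product:
  - product 1 (Tablet): category_id=1 -> matches Outdoor
  - product 2 (Webcam): category_id=NULL, no match -> dropped
  - product 3 (Lamp): category_id=4 -> matches Electronics
  - product 4 (Desk): category_id=4 -> matches Electronics
  - product 5 (Notebook): category_id=5 -> matches Books
  - product 6 (Chair): category_id=3 -> matches Tools
  - product 7 (Phone): category_id=1 -> matches Outdoor
  - product 8 (Camera): category_id=2 -> matches Toys
  - product 9 (Pen): category_id=1 -> matches Outdoor
So 1 of 9 rows is dropped.

SQL:
SELECT a.name, b.name AS category
FROM products a
INNER JOIN categories b ON a.category_id = b.id

Result:
name     | category   
---------+------------
Tablet   | Outdoor    
Lamp     | Electronics
Desk     | Electronics
Notebook | Books      
Chair    | Tools      
Phone    | Outdoor    
Camera   | Toys       
Pen      | Outdoor    


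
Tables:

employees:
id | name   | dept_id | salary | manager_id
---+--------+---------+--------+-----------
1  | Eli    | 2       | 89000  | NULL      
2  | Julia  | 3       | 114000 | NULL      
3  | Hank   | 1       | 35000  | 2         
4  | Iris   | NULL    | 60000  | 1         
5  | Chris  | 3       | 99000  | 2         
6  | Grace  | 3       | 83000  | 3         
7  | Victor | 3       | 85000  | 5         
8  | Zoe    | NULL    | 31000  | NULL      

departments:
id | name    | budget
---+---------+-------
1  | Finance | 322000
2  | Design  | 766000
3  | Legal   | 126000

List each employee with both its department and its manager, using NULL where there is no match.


Two LEFT JOINs from the same base table employees: one to departments via dept_id, one to employees itself via manager_id. Both are LEFT so every employee is preserved.
Match against departments:
  - employee 1 (Eli): dept_id=2 -> matches Design
  - employee 2 (Julia): dept_id=3 -> matches Legal
  - employee 3 (Hank): dept_id=1 -> matches Finance
  - employee 4 (Iris): dept_id=NULL, no match -> kept with NULL
  - employee 5 (Chris): dept_id=3 -> matches Legal
  - employee 6 (Grace): dept_id=3 -> matches Legal
  - employee 7 (Victor): dept_id=3 -> matches Legal
  - employee 8 (Zoe): dept_id=NULL, no match -> kept with NULL
Match against employees (self):
  - employee 1 (Eli): manager_id=NULL -> NULL
  - employee 2 (Julia): manager_id=NULL -> NULL
  - employee 3 (Hank): manager_id=2 -> Julia
  - employee 4 (Iris): manager_id=1 -> Eli
  - employee 5 (Chris): manager_id=2 -> Julia
  - employee 6 (Grace): manager_id=3 -> Hank
  - employee 7 (Victor): manager_id=5 -> Chris
  - employee 8 (Zoe): manager_id=NULL -> NULL

SQL:
SELECT a.name, b.name AS department, c.name AS manager
FROM employees a
LEFT JOIN departments b ON a.dept_id = b.id
LEFT JOIN employees c ON a.manager_id = c.id

Result:
name   | department | manager
-------+------------+--------
Eli    | Design     | NULL   
Julia  | Legal      | NULL   
Hank   | Finance    | Julia  
Iris   | NULL       | Eli    
Chris  | Legal      | Julia  
Grace  | Legal      | Hank   
Victor | Legal      | Chris  
Zoe    | NULL       | NULL   


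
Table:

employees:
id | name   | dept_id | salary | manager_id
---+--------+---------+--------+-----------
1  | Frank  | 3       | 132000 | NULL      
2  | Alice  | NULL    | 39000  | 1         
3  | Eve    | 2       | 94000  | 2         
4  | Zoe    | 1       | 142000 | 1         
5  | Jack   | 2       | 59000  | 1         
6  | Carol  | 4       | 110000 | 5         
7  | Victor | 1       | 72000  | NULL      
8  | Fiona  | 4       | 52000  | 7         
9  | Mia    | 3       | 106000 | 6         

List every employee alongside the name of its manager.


This is a self-join: employees is joined to a second copy of itself, matching each row's manager_id to another row's id. Use LEFT JOIN so rows with manager_id=NULL are kept.
  - employee 1 (Frank): manager_id=NULL -> NULL
  - employee 2 (Alice): manager_id=1 -> Frank
  - employee 3 (Eve): manager_id=2 -> Alice
  - employee 4 (Zoe): manager_id=1 -> Frank
  - employee 5 (Jack): manager_id=1 -> Frank
  - employee 6 (Carol): manager_id=5 -> Jack
  - employee 7 (Victor): manager_id=NULL -> NULL
  - employee 8 (Fiona): manager_id=7 -> Victor
  - employee 9 (Mia): manager_id=6 -> Carol

SQL:
SELECT a.name AS item, b.name AS manager
FROM employees a
LEFT JOIN employees b ON a.manager_id = b.id

Result:
item   | manager
-------+--------
Frank  | NULL   
Alice  | Frank  
Eve    | Alice  
Zoe    | Frank  
Jack   | Frank  
Carol  | Jack   
Victor | NULL   
Fiona  | Victor 
Mia    | Carol  


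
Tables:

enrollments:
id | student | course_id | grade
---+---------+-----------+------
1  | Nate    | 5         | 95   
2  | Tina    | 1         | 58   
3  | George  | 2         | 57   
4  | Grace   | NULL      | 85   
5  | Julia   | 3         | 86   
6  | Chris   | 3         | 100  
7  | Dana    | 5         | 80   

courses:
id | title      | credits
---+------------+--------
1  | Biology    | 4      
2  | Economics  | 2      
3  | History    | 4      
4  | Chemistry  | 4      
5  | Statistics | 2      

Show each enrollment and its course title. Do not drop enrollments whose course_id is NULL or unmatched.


LEFT JOIN keeps every row from enrollments (the left table); where course_id has no match in courses, the course columns become NULL. Walk through each enrollment:
  - enrollment 1 (Nate): course_id=5 -> matches Statistics
  - enrollment 2 (Tina): course_id=1 -> matches Biology
  - enrollment 3 (George): course_id=2 -> matches Economics
  - enrollment 4 (Grace): course_id=NULL, no match -> kept with NULL
  - enrollment 5 (Julia): course_id=3 -> matches History
  - enrollment 6 (Chris): course_id=3 -> matches History
  - enrollment 7 (Dana): course_id=5 -> matches Statistics
All 7 rows appear; 1 has NULL course.

SQL:
SELECT a.student, b.title AS course
FROM enrollments a
LEFT JOIN courses b ON a.course_id = b.id

Result:
student | course    
--------+-----------
Nate    | Statistics
Tina    | Biology   
George  | Economics 
Grace   | NULL      
Julia   | History   
Chris   | History   
Dana    | Statistics


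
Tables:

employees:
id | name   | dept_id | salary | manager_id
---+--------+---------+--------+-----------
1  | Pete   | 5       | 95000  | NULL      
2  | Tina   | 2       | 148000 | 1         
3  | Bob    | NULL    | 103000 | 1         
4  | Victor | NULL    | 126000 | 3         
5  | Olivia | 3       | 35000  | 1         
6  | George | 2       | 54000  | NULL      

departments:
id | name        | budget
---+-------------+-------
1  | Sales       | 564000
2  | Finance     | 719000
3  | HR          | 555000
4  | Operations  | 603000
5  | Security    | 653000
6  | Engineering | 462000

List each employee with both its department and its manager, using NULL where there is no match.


Two LEFT JOINs from the same base table employees: one to departments via dept_id, one to employees itself via manager_id. Both are LEFT so every employee is preserved.
Match against departments:
  - employee 1 (Pete): dept_id=5 -> matches Security
  - employee 2 (Tina): dept_id=2 -> matches Finance
  - employee 3 (Bob): dept_id=NULL, no match -> kept with NULL
  - employee 4 (Victor): dept_id=NULL, no match -> kept with NULL
  - employee 5 (Olivia): dept_id=3 -> matches HR
  - employee 6 (George): dept_id=2 -> matches Finance
Match against employees (self):
  - employee 1 (Pete): manager_id=NULL -> NULL
  - employee 2 (Tina): manager_id=1 -> Pete
  - employee 3 (Bob): manager_id=1 -> Pete
  - employee 4 (Victor): manager_id=3 -> Bob
  - employee 5 (Olivia): manager_id=1 -> Pete
  - employee 6 (George): manager_id=NULL -> NULL

SQL:
SELECT a.name, b.name AS department, c.name AS manager
FROM employees a
LEFT JOIN departments b ON a.dept_id = b.id
LEFT JOIN employees c ON a.manager_id = c.id

Result:
name   | department | manager
-------+------------+--------
Pete   | Security   | NULL   
Tina   | Finance    | Pete   
Bob    | NULL       | Pete   
Victor | NULL       | Bob    
Olivia | HR         | Pete   
George | Finance    | NULL   


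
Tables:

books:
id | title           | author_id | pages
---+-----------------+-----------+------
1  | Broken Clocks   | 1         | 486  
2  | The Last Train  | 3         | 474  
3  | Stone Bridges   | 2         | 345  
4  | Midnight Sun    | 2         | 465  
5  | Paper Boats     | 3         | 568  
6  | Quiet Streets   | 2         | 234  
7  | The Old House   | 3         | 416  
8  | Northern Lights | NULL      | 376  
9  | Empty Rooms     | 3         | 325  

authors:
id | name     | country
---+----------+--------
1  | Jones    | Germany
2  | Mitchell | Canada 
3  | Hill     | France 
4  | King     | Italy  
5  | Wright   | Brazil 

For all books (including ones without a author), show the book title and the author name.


LEFT JOIN keeps every row from books (the left table); where author_id has no match in authors, the author columns become NULL. Walk through each book:
  - book 1 (Broken Clocks): author_id=1 -> matches Jones
  - book 2 (The Last Train): author_id=3 -> matches Hill
  - book 3 (Stone Bridges): author_id=2 -> matches Mitchell
  - book 4 (Midnight Sun): author_id=2 -> matches Mitchell
  - book 5 (Paper Boats): author_id=3 -> matches Hill
  - book 6 (Quiet Streets): author_id=2 -> matches Mitchell
  - book 7 (The Old House): author_id=3 -> matches Hill
  - book 8 (Northern Lights): author_id=NULL, no match -> kept with NULL
  - book 9 (Empty Rooms): author_id=3 -> matches Hill
All 9 rows appear; 1 has NULL author.

SQL:
SELECT a.title, b.name AS author
FROM books a
LEFT JOIN authors b ON a.author_id = b.id

Result:
title           | author  
----------------+---------
Broken Clocks   | Jones   
The Last Train  | Hill    
Stone Bridges   | Mitchell
Midnight Sun    | Mitchell
Paper Boats     | Hill    
Quiet Streets   | Mitchell
The Old House   | Hill    
Northern Lights | NULL    
Empty Rooms     | Hill    


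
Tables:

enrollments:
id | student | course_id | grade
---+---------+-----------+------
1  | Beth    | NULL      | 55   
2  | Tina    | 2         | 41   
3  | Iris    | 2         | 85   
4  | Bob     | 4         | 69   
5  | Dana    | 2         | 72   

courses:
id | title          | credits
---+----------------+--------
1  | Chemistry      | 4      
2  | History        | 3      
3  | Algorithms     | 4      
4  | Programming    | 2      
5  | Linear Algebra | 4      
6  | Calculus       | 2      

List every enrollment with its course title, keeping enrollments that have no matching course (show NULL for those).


LEFT JOIN keeps every row from enrollments (the left table); where course_id has no match in courses, the course columns become NULL. Walk through each enrollment:
  - enrollment 1 (Beth): course_id=NULL, no match -> kept with NULL
  - enrollment 2 (Tina): course_id=2 -> matches History
  - enrollment 3 (Iris): course_id=2 -> matches History
  - enrollment 4 (Bob): course_id=4 -> matches Programming
  - enrollment 5 (Dana): course_id=2 -> matches History
All 5 rows appear; 1 has NULL course.

SQL:
SELECT a.student, b.title AS course
FROM enrollments a
LEFT JOIN courses b ON a.course_id = b.id

Result:
student | course     
--------+------------
Beth    | NULL       
Tina    | History    
Iris    | History    
Bob     | Programming
Dana    | History    


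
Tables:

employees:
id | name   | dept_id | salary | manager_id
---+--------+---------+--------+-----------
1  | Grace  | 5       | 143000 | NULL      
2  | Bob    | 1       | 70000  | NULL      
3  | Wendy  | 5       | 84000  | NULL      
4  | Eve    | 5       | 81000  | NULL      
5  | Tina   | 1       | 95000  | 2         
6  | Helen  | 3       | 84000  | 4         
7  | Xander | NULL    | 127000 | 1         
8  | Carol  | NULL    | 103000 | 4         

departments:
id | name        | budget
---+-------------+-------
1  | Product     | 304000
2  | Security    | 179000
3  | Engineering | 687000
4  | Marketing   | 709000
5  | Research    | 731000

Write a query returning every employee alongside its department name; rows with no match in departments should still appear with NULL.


LEFT JOIN keeps every row from employees (the left table); where dept_id has no match in departments, the department columns become NULL. Walk through each employee:
  - employee 1 (Grace): dept_id=5 -> matches Research
  - employee 2 (Bob): dept_id=1 -> matches Product
  - employee 3 (Wendy): dept_id=5 -> matches Research
  - employee 4 (Eve): dept_id=5 -> matches Research
  - employee 5 (Tina): dept_id=1 -> matches Product
  - employee 6 (Helen): dept_id=3 -> matches Engineering
  - employee 7 (Xander): dept_id=NULL, no match -> kept with NULL
  - employee 8 (Carol): dept_id=NULL, no match -> kept with NULL
All 8 rows appear; 2 have NULL department.

SQL:
SELECT a.name, b.name AS department
FROM employees a
LEFT JOIN departments b ON a.dept_id = b.id

Result:
name   | department 
-------+------------
Grace  | Research   
Bob    | Product    
Wendy  | Research   
Eve    | Research   
Tina   | Product    
Helen  | Engineering
Xander | NULL       
Carol  | NULL       


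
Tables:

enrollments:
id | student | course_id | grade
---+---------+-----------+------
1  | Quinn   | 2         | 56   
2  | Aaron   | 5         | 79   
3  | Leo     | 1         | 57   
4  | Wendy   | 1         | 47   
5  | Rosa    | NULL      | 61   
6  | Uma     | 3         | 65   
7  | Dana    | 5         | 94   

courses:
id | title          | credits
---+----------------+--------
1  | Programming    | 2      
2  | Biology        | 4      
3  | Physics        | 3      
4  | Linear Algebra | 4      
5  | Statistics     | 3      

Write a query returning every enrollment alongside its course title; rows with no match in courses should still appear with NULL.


LEFT JOIN keeps every row from enrollments (the left table); where course_id has no match in courses, the course columns become NULL. Walk through each enrollment:
  - enrollment 1 (Quinn): course_id=2 -> matches Biology
  - enrollment 2 (Aaron): course_id=5 -> matches Statistics
  - enrollment 3 (Leo): course_id=1 -> matches Programming
  - enrollment 4 (Wendy): course_id=1 -> matches Programming
  - enrollment 5 (Rosa): course_id=NULL, no match -> kept with NULL
  - enrollment 6 (Uma): course_id=3 -> matches Physics
  - enrollment 7 (Dana): course_id=5 -> matches Statistics
All 7 rows appear; 1 has NULL course.

SQL:
SELECT a.student, b.title AS course
FROM enrollments a
LEFT JOIN courses b ON a.course_id = b.id

Result:
student | course     
--------+------------
Quinn   | Biology    
Aaron   | Statistics 
Leo     | Programming
Wendy   | Programming
Rosa    | NULL       
Uma     | Physics    
Dana    | Statistics 


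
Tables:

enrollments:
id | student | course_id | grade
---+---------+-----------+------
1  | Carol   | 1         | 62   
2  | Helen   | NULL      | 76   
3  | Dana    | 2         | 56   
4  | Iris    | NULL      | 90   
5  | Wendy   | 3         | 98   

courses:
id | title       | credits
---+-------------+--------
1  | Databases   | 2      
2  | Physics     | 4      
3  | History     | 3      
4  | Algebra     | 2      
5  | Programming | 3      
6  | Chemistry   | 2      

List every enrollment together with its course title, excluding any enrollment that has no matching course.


INNER JOIN keeps only enrollments rows whose course_id matches an id in courses. Walk through each enrollment:
  - enrollment 1 (Carol): course_id=1 -> matches Databases
  - enrollment 2 (Helen): course_id=NULL, no match -> dropped
  - enrollment 3 (Dana): course_id=2 -> matches Physics
  - enrollment 4 (Iris): course_id=NULL, no match -> dropped
  - enrollment 5 (Wendy): course_id=3 -> matches History
So 2 of 5 rows are dropped.

SQL:
SELECT a.student, b.title AS course
FROM enrollments a
INNER JOIN courses b ON a.course_id = b.id

Result:
student | course   
--------+----------
Carol   | Databases
Dana    | Physics  
Wendy   | History  


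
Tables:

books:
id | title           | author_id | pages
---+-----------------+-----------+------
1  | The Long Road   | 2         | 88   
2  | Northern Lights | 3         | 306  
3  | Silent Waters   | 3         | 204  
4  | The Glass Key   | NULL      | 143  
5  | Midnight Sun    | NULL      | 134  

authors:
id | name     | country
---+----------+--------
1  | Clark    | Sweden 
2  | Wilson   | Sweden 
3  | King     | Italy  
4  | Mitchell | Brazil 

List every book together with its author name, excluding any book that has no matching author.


INNER JOIN keeps only books rows whose author_id matches an id in authors. Walk through each book:
  - book 1 (The Long Road): author_id=2 -> matches Wilson
  - book 2 (Northern Lights): author_id=3 -> matches King
  - book 3 (Silent Waters): author_id=3 -> matches King
  - book 4 (The Glass Key): author_id=NULL, no match -> dropped
  - book 5 (Midnight Sun): author_id=NULL, no match -> dropped
So 2 of 5 rows are dropped.

SQL:
SELECT a.title, b.name AS author
FROM books a
INNER JOIN authors b ON a.author_id = b.id

Result:
title           | author
----------------+-------
The Long Road   | Wilson
Northern Lights | King  
Silent Waters   | King  


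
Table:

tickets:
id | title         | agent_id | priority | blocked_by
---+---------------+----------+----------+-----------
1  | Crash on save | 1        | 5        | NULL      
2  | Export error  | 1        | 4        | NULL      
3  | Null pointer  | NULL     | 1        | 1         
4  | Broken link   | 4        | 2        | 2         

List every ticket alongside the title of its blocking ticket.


This is a self-join: tickets is joined to a second copy of itself, matching each row's blocked_by to another row's id. Use LEFT JOIN so rows with blocked_by=NULL are kept.
  - ticket 1 (Crash on save): blocked_by=NULL -> NULL
  - ticket 2 (Export error): blocked_by=NULL -> NULL
  - ticket 3 (Null pointer): blocked_by=1 -> Crash on save
  - ticket 4 (Broken link): blocked_by=2 -> Export error

SQL:
SELECT a.title AS item, b.title AS blocked_by
FROM tickets a
LEFT JOIN tickets b ON a.blocked_by = b.id

Result:
item          | blocked_by   
--------------+--------------
Crash on save | NULL         
Export error  | NULL         
Null pointer  | Crash on save
Broken link   | Export error 


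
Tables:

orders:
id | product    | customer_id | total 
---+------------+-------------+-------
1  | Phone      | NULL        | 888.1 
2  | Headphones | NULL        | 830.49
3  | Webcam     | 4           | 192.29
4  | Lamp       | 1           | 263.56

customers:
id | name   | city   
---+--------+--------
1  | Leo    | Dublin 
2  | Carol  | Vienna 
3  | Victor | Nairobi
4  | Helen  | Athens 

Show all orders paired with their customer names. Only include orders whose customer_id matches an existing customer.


INNER JOIN keeps only orders rows whose customer_id matches an id in customers. Walk through each order:
  - order 1 (Phone): customer_id=NULL, no match -> dropped
  - order 2 (Headphones): customer_id=NULL, no match -> dropped
  - order 3 (Webcam): customer_id=4 -> matches Helen
  - order 4 (Lamp): customer_id=1 -> matches Leo
So 2 of 4 rows are dropped.

SQL:
SELECT a.product, b.name AS customer
FROM orders a
INNER JOIN customers b ON a.customer_id = b.id

Result:
product | customer
--------+---------
Webcam  | Helen   
Lamp    | Leo     


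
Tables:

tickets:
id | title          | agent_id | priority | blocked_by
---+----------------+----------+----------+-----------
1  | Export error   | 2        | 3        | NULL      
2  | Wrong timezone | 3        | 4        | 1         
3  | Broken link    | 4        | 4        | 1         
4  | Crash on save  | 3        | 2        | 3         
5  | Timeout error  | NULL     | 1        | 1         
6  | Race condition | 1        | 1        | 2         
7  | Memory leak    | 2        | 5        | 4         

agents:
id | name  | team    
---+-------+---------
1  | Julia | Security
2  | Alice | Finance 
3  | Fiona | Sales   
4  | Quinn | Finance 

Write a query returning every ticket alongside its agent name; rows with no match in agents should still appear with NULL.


LEFT JOIN keeps every row from tickets (the left table); where agent_id has no match in agents, the agent columns become NULL. Walk through each ticket:
  - ticket 1 (Export error): agent_id=2 -> matches Alice
  - ticket 2 (Wrong timezone): agent_id=3 -> matches Fiona
  - ticket 3 (Broken link): agent_id=4 -> matches Quinn
  - ticket 4 (Crash on save): agent_id=3 -> matches Fiona
  - ticket 5 (Timeout error): agent_id=NULL, no match -> kept with NULL
  - ticket 6 (Race condition): agent_id=1 -> matches Julia
  - ticket 7 (Memory leak): agent_id=2 -> matches Alice
All 7 rows appear; 1 has NULL agent.

SQL:
SELECT a.title, b.name AS agent
FROM tickets a
LEFT JOIN agents b ON a.agent_id = b.id

Result:
title          | agent
---------------+------
Export error   | Alice
Wrong timezone | Fiona
Broken link    | Quinn
Crash on save  | Fiona
Timeout error  | NULL 
Race condition | Julia
Memory leak    | Alice


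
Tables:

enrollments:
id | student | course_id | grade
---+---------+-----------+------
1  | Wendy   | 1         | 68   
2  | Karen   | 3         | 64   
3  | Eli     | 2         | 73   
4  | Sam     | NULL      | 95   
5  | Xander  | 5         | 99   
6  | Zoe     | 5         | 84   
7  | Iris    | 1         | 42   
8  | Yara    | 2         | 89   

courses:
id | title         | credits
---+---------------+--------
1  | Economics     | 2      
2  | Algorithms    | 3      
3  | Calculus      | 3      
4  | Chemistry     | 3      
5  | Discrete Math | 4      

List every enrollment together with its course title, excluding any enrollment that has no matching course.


INNER JOIN keeps only enrollments rows whose course_id matches an id in courses. Walk through each enrollment:
  - enrollment 1 (Wendy): course_id=1 -> matches Economics
  - enrollment 2 (Karen): course_id=3 -> matches Calculus
  - enrollment 3 (Eli): course_id=2 -> matches Algorithms
  - enrollment 4 (Sam): course_id=NULL, no match -> dropped
  - enrollment 5 (Xander): course_id=5 -> matches Discrete Math
  - enrollment 6 (Zoe): course_id=5 -> matches Discrete Math
  - enrollment 7 (Iris): course_id=1 -> matches Economics
  - enrollment 8 (Yara): course_id=2 -> matches Algorithms
So 1 of 8 rows is dropped.

SQL:
SELECT a.student, b.title AS course
FROM enrollments a
INNER JOIN courses b ON a.course_id = b.id

Result:
student | course       
--------+--------------
Wendy   | Economics    
Karen   | Calculus     
Eli     | Algorithms   
Xander  | Discrete Math
Zoe     | Discrete Math
Iris    | Economics    
Yara    | Algorithms   


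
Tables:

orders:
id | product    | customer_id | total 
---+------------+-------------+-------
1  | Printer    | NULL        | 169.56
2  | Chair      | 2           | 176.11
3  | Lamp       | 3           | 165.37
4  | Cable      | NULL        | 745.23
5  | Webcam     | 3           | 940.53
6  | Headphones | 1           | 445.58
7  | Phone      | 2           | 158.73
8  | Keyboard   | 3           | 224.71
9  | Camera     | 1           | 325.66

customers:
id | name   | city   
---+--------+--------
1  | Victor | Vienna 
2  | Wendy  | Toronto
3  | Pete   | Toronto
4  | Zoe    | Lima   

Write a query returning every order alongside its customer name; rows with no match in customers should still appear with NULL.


LEFT JOIN keeps every row from orders (the left table); where customer_id has no match in customers, the customer columns become NULL. Walk through each order:
  - order 1 (Printer): customer_id=NULL, no match -> kept with NULL
  - order 2 (Chair): customer_id=2 -> matches Wendy
  - order 3 (Lamp): customer_id=3 -> matches Pete
  - order 4 (Cable): customer_id=NULL, no match -> kept with NULL
  - order 5 (Webcam): customer_id=3 -> matches Pete
  - order 6 (Headphones): customer_id=1 -> matches Victor
  - order 7 (Phone): customer_id=2 -> matches Wendy
  - order 8 (Keyboard): customer_id=3 -> matches Pete
  - order 9 (Camera): customer_id=1 -> matches Victor
All 9 rows appear; 2 have NULL customer.

SQL:
SELECT a.product, b.name AS customer
FROM orders a
LEFT JOIN customers b ON a.customer_id = b.id

Result:
product    | customer
-----------+---------
Printer    | NULL    
Chair      | Wendy   
Lamp       | Pete    
Cable      | NULL    
Webcam     | Pete    
Headphones | Victor  
Phone      | Wendy   
Keyboard   | Pete    
Camera     | Victor  


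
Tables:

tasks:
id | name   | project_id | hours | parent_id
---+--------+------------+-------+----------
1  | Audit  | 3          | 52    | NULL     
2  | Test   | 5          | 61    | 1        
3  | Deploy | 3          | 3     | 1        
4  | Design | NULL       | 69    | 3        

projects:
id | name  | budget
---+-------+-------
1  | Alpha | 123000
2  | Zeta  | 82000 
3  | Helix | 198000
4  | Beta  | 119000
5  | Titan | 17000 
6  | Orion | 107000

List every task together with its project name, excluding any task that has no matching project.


INNER JOIN keeps only tasks rows whose project_id matches an id in projects. Walk through each task:
  - task 1 (Audit): project_id=3 -> matches Helix
  - task 2 (Test): project_id=5 -> matches Titan
  - task 3 (Deploy): project_id=3 -> matches Helix
  - task 4 (Design): project_id=NULL, no match -> dropped
So 1 of 4 rows is dropped.

SQL:
SELECT a.name, b.name AS project
FROM tasks a
INNER JOIN projects b ON a.project_id = b.id

Result:
name   | project
-------+--------
Audit  | Helix  
Test   | Titan  
Deploy | Helix  


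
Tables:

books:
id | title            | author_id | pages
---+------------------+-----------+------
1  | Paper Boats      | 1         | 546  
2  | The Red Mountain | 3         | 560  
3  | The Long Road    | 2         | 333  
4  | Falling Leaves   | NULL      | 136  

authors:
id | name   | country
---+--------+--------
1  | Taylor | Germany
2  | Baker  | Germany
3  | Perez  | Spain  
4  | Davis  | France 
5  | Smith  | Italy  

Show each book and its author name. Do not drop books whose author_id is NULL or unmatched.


LEFT JOIN keeps every row from books (the left table); where author_id has no match in authors, the author columns become NULL. Walk through each book:
  - book 1 (Paper Boats): author_id=1 -> matches Taylor
  - book 2 (The Red Mountain): author_id=3 -> matches Perez
  - book 3 (The Long Road): author_id=2 -> matches Baker
  - book 4 (Falling Leaves): author_id=NULL, no match -> kept with NULL
All 4 rows appear; 1 has NULL author.

SQL:
SELECT a.title, b.name AS author
FROM books a
LEFT JOIN authors b ON a.author_id = b.id

Result:
title            | author
-----------------+-------
Paper Boats      | Taylor
The Red Mountain | Perez 
The Long Road    | Baker 
Falling Leaves   | NULL  


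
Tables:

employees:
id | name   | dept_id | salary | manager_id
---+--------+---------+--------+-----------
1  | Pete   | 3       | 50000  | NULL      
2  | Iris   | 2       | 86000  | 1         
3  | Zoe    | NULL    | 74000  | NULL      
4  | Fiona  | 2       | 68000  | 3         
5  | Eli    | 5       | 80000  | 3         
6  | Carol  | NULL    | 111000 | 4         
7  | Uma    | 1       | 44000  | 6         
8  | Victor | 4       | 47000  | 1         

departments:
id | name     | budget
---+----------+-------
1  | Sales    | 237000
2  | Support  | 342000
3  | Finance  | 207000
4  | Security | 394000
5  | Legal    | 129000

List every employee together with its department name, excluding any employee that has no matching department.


INNER JOIN keeps only employees rows whose dept_id matches an id in departments. Walk through each employee:
  - employee 1 (Pete): dept_id=3 -> matches Finance
  - employee 2 (Iris): dept_id=2 -> matches Support
  - employee 3 (Zoe): dept_id=NULL, no match -> dropped
  - employee 4 (Fiona): dept_id=2 -> matches Support
  - employee 5 (Eli): dept_id=5 -> matches Legal
  - employee 6 (Carol): dept_id=NULL, no match -> dropped
  - employee 7 (Uma): dept_id=1 -> matches Sales
  - employee 8 (Victor): dept_id=4 -> matches Security
So 2 of 8 rows are dropped.

SQL:
SELECT a.name, b.name AS department
FROM employees a
INNER JOIN departments b ON a.dept_id = b.id

Result:
name   | department
-------+-----------
Pete   | Finance   
Iris   | Support   
Fiona  | Support   
Eli    | Legal     
Uma    | Sales     
Victor | Security  


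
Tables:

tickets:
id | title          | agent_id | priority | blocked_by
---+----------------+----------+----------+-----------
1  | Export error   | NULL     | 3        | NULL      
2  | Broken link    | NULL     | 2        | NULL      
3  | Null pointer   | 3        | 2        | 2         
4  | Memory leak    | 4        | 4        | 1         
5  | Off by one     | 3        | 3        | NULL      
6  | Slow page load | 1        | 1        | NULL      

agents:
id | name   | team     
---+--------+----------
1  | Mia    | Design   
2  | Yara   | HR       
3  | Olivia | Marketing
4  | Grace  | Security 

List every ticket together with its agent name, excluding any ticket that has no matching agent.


INNER JOIN keeps only tickets rows whose agent_id matches an id in agents. Walk through each ticket:
  - ticket 1 (Export error): agent_id=NULL, no match -> dropped
  - ticket 2 (Broken link): agent_id=NULL, no match -> dropped
  - ticket 3 (Null pointer): agent_id=3 -> matches Olivia
  - ticket 4 (Memory leak): agent_id=4 -> matches Grace
  - ticket 5 (Off by one): agent_id=3 -> matches Olivia
  - ticket 6 (Slow page load): agent_id=1 -> matches Mia
So 2 of 6 rows are dropped.

SQL:
SELECT a.title, b.name AS agent
FROM tickets a
INNER JOIN agents b ON a.agent_id = b.id

Result:
title          | agent 
---------------+-------
Null pointer   | Olivia
Memory leak    | Grace 
Off by one     | Olivia
Slow page load | Mia   


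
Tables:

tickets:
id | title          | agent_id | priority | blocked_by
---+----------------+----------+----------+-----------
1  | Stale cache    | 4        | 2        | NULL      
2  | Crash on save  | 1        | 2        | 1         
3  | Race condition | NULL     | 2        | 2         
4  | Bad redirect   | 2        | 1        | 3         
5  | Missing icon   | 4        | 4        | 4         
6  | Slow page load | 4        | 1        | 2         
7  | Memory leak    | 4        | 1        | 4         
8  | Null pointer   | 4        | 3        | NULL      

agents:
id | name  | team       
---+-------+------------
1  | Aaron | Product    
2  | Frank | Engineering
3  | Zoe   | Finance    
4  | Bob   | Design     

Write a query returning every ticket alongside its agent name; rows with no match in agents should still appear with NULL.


LEFT JOIN keeps every row from tickets (the left table); where agent_id has no match in agents, the agent columns become NULL. Walk through each ticket:
  - ticket 1 (Stale cache): agent_id=4 -> matches Bob
  - ticket 2 (Crash on save): agent_id=1 -> matches Aaron
  - ticket 3 (Race condition): agent_id=NULL, no match -> kept with NULL
  - ticket 4 (Bad redirect): agent_id=2 -> matches Frank
  - ticket 5 (Missing icon): agent_id=4 -> matches Bob
  - ticket 6 (Slow page load): agent_id=4 -> matches Bob
  - ticket 7 (Memory leak): agent_id=4 -> matches Bob
  - ticket 8 (Null pointer): agent_id=4 -> matches Bob
All 8 rows appear; 1 has NULL agent.

SQL:
SELECT a.title, b.name AS agent
FROM tickets a
LEFT JOIN agents b ON a.agent_id = b.id

Result:
title          | agent
---------------+------
Stale cache    | Bob  
Crash on save  | Aaron
Race condition | NULL 
Bad redirect   | Frank
Missing icon   | Bob  
Slow page load | Bob  
Memory leak    | Bob  
Null pointer   | Bob  


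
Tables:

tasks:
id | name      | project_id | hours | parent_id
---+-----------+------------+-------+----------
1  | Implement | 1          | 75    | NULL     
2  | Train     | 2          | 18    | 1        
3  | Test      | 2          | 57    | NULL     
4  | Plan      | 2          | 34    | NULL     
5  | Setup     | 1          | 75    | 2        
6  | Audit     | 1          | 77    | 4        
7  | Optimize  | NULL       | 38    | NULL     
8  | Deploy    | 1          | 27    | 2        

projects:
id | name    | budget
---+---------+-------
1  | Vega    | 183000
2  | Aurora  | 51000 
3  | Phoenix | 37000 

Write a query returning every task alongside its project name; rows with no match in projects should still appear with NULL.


LEFT JOIN keeps every row from tasks (the left table); where project_id has no match in projects, the project columns become NULL. Walk through each task:
  - task 1 (Implement): project_id=1 -> matches Vega
  - task 2 (Train): project_id=2 -> matches Aurora
  - task 3 (Test): project_id=2 -> matches Aurora
  - task 4 (Plan): project_id=2 -> matches Aurora
  - task 5 (Setup): project_id=1 -> matches Vega
  - task 6 (Audit): project_id=1 -> matches Vega
  - task 7 (Optimize): project_id=NULL, no match -> kept with NULL
  - task 8 (Deploy): project_id=1 -> matches Vega
All 8 rows appear; 1 has NULL project.

SQL:
SELECT a.name, b.name AS project
FROM tasks a
LEFT JOIN projects b ON a.project_id = b.id

Result:
name      | project
----------+--------
Implement | Vega   
Train     | Aurora 
Test      | Aurora 
Plan      | Aurora 
Setup     | Vega   
Audit     | Vega   
Optimize  | NULL   
Deploy    | Vega   


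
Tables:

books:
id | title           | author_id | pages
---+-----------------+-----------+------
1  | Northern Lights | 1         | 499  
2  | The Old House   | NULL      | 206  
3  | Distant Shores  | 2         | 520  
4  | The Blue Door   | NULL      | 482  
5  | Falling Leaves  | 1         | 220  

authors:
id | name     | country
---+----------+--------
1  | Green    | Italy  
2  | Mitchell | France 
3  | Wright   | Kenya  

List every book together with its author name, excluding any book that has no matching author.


INNER JOIN keeps only books rows whose author_id matches an id in authors. Walk through each book:
  - book 1 (Northern Lights): author_id=1 -> matches Green
  - book 2 (The Old House): author_id=NULL, no match -> dropped
  - book 3 (Distant Shores): author_id=2 -> matches Mitchell
  - book 4 (The Blue Door): author_id=NULL, no match -> dropped
  - book 5 (Falling Leaves): author_id=1 -> matches Green
So 2 of 5 rows are dropped.

SQL:
SELECT a.title, b.name AS author
FROM books a
INNER JOIN authors b ON a.author_id = b.id

Result:
title           | author  
----------------+---------
Northern Lights | Green   
Distant Shores  | Mitchell
Falling Leaves  | Green   


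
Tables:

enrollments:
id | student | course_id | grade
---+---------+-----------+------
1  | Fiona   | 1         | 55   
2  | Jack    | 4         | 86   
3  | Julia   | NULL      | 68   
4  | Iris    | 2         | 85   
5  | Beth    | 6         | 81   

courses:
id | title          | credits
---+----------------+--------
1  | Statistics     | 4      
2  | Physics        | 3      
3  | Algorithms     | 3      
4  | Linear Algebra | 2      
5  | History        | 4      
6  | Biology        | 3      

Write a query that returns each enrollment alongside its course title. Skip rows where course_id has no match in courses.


INNER JOIN keeps only enrollments rows whose course_id matches an id in courses. Walk through each enrollment:
  - enrollment 1 (Fiona): course_id=1 -> matches Statistics
  - enrollment 2 (Jack): course_id=4 -> matches Linear Algebra
  - enrollment 3 (Julia): course_id=NULL, no match -> dropped
  - enrollment 4 (Iris): course_id=2 -> matches Physics
  - enrollment 5 (Beth): course_id=6 -> matches Biology
So 1 of 5 rows is dropped.

SQL:
SELECT a.student, b.title AS course
FROM enrollments a
INNER JOIN courses b ON a.course_id = b.id

Result:
student | course        
--------+---------------
Fiona   | Statistics    
Jack    | Linear Algebra
Iris    | Physics       
Beth    | Biology       


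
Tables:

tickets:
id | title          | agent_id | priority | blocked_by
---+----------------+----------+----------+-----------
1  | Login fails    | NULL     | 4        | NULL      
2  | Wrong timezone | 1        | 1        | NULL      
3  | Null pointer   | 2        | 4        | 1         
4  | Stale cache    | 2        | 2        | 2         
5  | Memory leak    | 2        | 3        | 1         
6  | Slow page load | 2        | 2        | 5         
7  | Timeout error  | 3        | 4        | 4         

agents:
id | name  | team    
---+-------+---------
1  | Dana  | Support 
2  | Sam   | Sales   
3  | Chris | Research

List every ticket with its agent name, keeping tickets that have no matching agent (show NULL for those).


LEFT JOIN keeps every row from tickets (the left table); where agent_id has no match in agents, the agent columns become NULL. Walk through each ticket:
  - ticket 1 (Login fails): agent_id=NULL, no match -> kept with NULL
  - ticket 2 (Wrong timezone): agent_id=1 -> matches Dana
  - ticket 3 (Null pointer): agent_id=2 -> matches Sam
  - ticket 4 (Stale cache): agent_id=2 -> matches Sam
  - ticket 5 (Memory leak): agent_id=2 -> matches Sam
  - ticket 6 (Slow page load): agent_id=2 -> matches Sam
  - ticket 7 (Timeout error): agent_id=3 -> matches Chris
All 7 rows appear; 1 has NULL agent.

SQL:
SELECT a.title, b.name AS agent
FROM tickets a
LEFT JOIN agents b ON a.agent_id = b.id

Result:
title          | agent
---------------+------
Login fails    | NULL 
Wrong timezone | Dana 
Null pointer   | Sam  
Stale cache    | Sam  
Memory leak    | Sam  
Slow page load | Sam  
Timeout error  | Chris


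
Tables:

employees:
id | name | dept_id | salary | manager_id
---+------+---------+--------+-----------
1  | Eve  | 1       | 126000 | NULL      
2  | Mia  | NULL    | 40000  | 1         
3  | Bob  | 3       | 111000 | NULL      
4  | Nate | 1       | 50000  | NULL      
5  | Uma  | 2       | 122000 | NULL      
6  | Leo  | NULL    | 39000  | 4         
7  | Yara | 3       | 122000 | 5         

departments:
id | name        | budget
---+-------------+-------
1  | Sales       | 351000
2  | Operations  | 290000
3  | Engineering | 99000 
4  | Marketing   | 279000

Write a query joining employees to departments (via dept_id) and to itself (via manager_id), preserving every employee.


Two LEFT JOINs from the same base table employees: one to departments via dept_id, one to employees itself via manager_id. Both are LEFT so every employee is preserved.
Match against departments:
  - employee 1 (Eve): dept_id=1 -> matches Sales
  - employee 2 (Mia): dept_id=NULL, no match -> kept with NULL
  - employee 3 (Bob): dept_id=3 -> matches Engineering
  - employee 4 (Nate): dept_id=1 -> matches Sales
  - employee 5 (Uma): dept_id=2 -> matches Operations
  - employee 6 (Leo): dept_id=NULL, no match -> kept with NULL
  - employee 7 (Yara): dept_id=3 -> matches Engineering
Match against employees (self):
  - employee 1 (Eve): manager_id=NULL -> NULL
  - employee 2 (Mia): manager_id=1 -> Eve
  - employee 3 (Bob): manager_id=NULL -> NULL
  - employee 4 (Nate): manager_id=NULL -> NULL
  - employee 5 (Uma): manager_id=NULL -> NULL
  - employee 6 (Leo): manager_id=4 -> Nate
  - employee 7 (Yara): manager_id=5 -> Uma

SQL:
SELECT a.name, b.name AS department, c.name AS manager
FROM employees a
LEFT JOIN departments b ON a.dept_id = b.id
LEFT JOIN employees c ON a.manager_id = c.id

Result:
name | department  | manager
-----+-------------+--------
Eve  | Sales       | NULL   
Mia  | NULL        | Eve    
Bob  | Engineering | NULL   
Nate | Sales       | NULL   
Uma  | Operations  | NULL   
Leo  | NULL        | Nate   
Yara | Engineering | Uma    


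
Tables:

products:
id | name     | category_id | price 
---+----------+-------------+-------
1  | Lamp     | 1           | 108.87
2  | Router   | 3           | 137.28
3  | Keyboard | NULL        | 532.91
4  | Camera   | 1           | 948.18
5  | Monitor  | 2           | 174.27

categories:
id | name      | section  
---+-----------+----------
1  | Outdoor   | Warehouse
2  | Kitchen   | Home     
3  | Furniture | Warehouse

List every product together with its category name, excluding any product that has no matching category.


INNER JOIN keeps only products rows whose category_id matches an id in categories. Walk through each product:
  - product 1 (Lamp): category_id=1 -> matches Outdoor
  - product 2 (Router): category_id=3 -> matches Furniture
  - product 3 (Keyboard): category_id=NULL, no match -> dropped
  - product 4 (Camera): category_id=1 -> matches Outdoor
  - product 5 (Monitor): category_id=2 -> matches Kitchen
So 1 of 5 rows is dropped.

SQL:
SELECT a.name, b.name AS category
FROM products a
INNER JOIN categories b ON a.category_id = b.id

Result:
name    | category 
--------+----------
Lamp    | Outdoor  
Router  | Furniture
Camera  | Outdoor  
Monitor | Kitchen  
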